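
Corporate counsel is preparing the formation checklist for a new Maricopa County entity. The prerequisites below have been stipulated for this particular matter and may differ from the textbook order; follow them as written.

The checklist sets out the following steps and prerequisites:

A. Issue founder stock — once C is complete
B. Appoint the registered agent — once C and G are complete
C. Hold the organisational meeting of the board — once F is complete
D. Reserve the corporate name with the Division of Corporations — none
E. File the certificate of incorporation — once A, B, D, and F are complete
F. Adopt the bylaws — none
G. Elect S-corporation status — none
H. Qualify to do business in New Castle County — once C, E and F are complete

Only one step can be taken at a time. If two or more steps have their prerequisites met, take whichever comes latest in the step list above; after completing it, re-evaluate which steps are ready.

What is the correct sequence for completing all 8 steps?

G, F and D have no prerequisites; G is listed later, so G is first.
Now F and D have their prerequisites met. F is listed later, so F next.
C now also ready, so the ready set is {D, C}; D is listed later → D.
C needed F, now all done → C.
B and A are both available; B is listed later → B.
A needed C, now all done → A.
E is the only step now ready → E.
H needed F, E and C, now all done → H.

G, F, D, C, B, A, E, H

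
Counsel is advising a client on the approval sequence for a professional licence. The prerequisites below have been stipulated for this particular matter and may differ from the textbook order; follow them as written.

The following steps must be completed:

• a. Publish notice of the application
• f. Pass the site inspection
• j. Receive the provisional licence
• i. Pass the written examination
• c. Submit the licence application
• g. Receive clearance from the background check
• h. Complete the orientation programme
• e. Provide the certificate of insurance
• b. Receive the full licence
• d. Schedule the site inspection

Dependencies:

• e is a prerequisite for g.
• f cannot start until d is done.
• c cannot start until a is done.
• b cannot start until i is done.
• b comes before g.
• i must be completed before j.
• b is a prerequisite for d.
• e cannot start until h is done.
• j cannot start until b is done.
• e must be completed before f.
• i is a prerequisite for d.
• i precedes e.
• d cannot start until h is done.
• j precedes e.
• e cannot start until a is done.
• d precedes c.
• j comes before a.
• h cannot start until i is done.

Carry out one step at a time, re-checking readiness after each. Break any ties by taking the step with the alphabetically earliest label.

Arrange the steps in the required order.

i, b, h, d, j, a, c, e, f, g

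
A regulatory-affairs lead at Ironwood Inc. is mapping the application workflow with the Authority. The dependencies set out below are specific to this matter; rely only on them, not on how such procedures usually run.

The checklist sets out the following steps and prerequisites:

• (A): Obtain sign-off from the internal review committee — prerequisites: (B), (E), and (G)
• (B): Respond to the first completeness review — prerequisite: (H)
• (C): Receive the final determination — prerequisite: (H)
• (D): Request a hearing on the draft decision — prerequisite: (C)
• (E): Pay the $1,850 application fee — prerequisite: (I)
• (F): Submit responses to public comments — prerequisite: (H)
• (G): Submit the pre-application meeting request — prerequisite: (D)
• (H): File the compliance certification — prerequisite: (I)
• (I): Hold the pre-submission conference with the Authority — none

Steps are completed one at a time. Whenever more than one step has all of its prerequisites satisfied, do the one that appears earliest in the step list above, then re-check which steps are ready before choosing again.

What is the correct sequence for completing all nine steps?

(I) (E) (H) (B) (C) (D) (F) (G) (A)

(I) has no prerequisites → (I) first.
Ready: (E) and (H). (E) is listed earlier → (E).
(H) needed (I), now all done → (H).
(B), (C) and (F) are all available; (B) is listed earlier → (B).
(C) and (F) are both available; (C) is listed earlier → (C).
(D) now also ready, so the ready set is {(D), (F)}; (D) is listed earlier → (D).
Ready: (F) and (G). (F) is listed earlier → (F).
(G) is the only step now ready → (G).
(A) is the only step now ready → (A).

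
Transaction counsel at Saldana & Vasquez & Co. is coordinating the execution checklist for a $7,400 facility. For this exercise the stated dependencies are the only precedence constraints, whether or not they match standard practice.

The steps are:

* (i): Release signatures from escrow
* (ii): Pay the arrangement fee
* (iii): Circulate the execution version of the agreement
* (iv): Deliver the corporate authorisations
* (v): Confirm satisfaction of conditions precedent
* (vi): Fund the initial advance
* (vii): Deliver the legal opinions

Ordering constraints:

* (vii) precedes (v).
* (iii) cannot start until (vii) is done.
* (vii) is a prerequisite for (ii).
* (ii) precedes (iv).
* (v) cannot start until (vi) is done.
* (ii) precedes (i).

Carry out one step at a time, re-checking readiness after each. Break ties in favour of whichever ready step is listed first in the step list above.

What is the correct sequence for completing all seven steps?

Nothing is required for (vi) and (vii). (vi) is listed earlier → (vi) first.
(vii) is the only step now ready → (vii).
Ready: (ii), (iii) and (v). (ii) is listed earlier → (ii).
Ready: (i), (iii), (iv) and (v). (i) is listed earlier → (i).
Now (iii), (iv) and (v) have their prerequisites met. (iii) is listed earlier, so (iii) next.
Ready: (iv) and (v). (iv) is listed earlier → (iv).
That leaves (v) as the only ready step → (v).

(vi), (vii), (ii), (i), (iii), (iv), (v)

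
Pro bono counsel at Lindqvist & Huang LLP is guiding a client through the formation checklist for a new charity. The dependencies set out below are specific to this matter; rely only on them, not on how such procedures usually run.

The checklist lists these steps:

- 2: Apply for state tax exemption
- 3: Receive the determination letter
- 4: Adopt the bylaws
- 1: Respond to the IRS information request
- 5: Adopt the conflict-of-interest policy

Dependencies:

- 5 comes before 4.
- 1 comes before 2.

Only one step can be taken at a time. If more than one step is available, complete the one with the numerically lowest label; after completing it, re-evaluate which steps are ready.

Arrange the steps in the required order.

1, 2, 3, 5, 4

1, 3 and 5 have no prerequisites; 1 has the earlier label, so 1 is first.
2 now also ready, so the ready set is {2, 3, 5}; 2 has the earlier label → 2.
3 and 5 are both available; 3 has the earlier label → 3.
Next only 5 has its prerequisites met → 5.
4 needed 5, now all done → 4.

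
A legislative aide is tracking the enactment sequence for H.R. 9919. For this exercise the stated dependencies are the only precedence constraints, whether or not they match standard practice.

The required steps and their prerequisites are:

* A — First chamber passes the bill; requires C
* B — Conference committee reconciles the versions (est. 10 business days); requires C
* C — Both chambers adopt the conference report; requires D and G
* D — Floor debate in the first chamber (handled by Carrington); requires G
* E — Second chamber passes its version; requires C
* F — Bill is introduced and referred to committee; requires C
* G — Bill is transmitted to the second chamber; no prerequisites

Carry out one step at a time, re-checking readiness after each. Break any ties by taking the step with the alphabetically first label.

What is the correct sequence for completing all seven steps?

G D C A B E F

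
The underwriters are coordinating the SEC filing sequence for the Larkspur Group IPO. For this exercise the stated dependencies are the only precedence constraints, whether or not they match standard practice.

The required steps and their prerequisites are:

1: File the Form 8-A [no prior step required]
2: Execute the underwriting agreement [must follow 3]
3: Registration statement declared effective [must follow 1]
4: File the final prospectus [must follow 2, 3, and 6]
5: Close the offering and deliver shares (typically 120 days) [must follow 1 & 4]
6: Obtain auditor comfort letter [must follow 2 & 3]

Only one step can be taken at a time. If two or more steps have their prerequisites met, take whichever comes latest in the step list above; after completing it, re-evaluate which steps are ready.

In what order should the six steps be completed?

1, 3, 2, 6, 4, 5

Only 1 has no prerequisites, so it is first.
That leaves 3 as the only ready step → 3.
2 needed 3, now all done → 2.
6 needed 3 and 2, now all done → 6.
4 is the only step now ready → 4.
Next only 5 has its prerequisites met → 5.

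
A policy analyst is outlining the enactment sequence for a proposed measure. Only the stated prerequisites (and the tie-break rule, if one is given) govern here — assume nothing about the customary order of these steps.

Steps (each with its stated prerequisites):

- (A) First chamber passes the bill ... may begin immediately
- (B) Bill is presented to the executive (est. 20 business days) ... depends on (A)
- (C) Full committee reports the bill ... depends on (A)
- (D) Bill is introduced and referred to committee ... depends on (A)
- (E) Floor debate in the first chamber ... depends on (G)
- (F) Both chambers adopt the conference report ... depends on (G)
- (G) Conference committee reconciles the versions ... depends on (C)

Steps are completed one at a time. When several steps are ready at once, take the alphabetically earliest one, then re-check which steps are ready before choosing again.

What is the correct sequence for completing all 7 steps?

(A), (B), (C), (D), (G), (E), (F)

(A) has no prerequisites → (A) first.
Ready: (B), (C) and (D). (B) has the earlier label → (B).
Ready: (C) and (D). (C) has the earlier label → (C).
Ready: (D) and (G). (D) has the earlier label → (D).
(G) needed (C), now all done → (G).
Ready: (E) and (F). (E) has the earlier label → (E).
(F) is the only step now ready → (F).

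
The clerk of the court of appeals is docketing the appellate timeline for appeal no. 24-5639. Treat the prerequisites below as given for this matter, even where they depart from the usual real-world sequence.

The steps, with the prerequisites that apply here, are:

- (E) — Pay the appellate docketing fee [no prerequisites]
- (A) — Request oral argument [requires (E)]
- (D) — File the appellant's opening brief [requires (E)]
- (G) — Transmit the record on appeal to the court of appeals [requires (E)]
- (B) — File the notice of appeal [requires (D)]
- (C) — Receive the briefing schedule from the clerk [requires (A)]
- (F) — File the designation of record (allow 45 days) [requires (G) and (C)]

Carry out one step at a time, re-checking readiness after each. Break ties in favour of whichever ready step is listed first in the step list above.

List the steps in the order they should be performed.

(E) → (A) → (D) → (G) → (B) → (C) → (F)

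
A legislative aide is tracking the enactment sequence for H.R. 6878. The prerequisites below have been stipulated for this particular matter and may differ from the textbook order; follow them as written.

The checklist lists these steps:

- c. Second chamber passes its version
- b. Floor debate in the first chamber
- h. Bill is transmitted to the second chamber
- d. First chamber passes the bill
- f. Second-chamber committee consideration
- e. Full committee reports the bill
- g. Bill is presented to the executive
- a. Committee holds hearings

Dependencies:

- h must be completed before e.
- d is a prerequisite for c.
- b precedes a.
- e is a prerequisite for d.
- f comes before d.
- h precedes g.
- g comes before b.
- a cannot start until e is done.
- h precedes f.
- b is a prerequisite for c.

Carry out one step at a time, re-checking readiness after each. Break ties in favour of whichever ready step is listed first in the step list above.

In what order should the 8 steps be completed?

h has no prerequisites → h first.
Ready: f, e and g. f is listed earlier → f.
Now e and g have their prerequisites met. e is listed earlier, so e next.
Now d and g have their prerequisites met. d is listed earlier, so d next.
g needed h, now all done → g.
b is the only step now ready → b.
Ready: c and a. c is listed earlier → c.
That leaves a as the only ready step → a.

h → f → e → d → g → b → c → a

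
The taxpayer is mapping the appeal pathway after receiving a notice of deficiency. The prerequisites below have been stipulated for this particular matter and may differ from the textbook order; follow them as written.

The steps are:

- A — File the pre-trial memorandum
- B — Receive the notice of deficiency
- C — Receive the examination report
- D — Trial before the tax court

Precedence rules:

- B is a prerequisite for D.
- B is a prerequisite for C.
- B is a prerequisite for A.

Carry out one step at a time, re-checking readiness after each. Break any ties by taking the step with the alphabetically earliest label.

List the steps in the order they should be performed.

B → A → C → D

Only B has no prerequisites, so it is first.
Ready: A, C and D. A has the earlier label → A.
Now C and D have their prerequisites met. C has the earlier label, so C next.
Next only D has its prerequisites met → D.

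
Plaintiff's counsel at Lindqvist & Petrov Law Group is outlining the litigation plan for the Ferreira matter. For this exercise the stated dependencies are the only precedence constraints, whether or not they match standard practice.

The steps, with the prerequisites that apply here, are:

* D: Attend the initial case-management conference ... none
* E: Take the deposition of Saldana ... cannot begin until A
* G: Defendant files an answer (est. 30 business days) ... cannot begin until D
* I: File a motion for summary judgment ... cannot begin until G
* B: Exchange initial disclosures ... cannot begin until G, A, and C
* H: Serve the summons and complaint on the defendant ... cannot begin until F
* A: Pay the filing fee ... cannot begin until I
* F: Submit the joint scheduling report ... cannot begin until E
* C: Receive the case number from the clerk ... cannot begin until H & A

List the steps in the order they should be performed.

D G I A E F H C B

D is the only step with nothing outstanding, so it goes first.
That leaves G as the only ready step → G.
Next only I has its prerequisites met → I.
That leaves A as the only ready step → A.
That leaves E as the only ready step → E.
F needed E, now all done → F.
H needed F, now all done → H.
C needed H and A, now all done → C.
B needed G, A and C, now all done → B.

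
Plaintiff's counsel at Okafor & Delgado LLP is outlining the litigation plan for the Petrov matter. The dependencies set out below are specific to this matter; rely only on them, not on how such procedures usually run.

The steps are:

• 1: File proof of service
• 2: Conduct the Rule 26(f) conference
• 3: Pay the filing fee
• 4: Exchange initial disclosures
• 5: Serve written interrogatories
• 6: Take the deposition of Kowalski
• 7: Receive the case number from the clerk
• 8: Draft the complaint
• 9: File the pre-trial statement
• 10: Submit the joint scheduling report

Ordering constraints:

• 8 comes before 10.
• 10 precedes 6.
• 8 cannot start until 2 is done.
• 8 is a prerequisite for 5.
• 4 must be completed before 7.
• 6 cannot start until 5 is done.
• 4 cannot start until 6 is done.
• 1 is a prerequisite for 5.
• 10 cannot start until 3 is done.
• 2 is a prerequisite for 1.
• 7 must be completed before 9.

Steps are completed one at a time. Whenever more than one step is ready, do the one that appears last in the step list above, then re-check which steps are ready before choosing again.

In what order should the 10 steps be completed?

3 → 2 → 8 → 10 → 1 → 5 → 6 → 4 → 7 → 9

Nothing is required for 3 and 2. 3 is listed later → 3 first.
Next only 2 has its prerequisites met → 2.
Ready: 8 and 1. 8 is listed later → 8.
10 and 1 are both available; 10 is listed later → 10.
1 is the only step now ready → 1.
Next only 5 has its prerequisites met → 5.
6 needed 10 and 5, now all done → 6.
4 needed 6, now all done → 4.
7 is the only step now ready → 7.
That leaves 9 as the only ready step → 9.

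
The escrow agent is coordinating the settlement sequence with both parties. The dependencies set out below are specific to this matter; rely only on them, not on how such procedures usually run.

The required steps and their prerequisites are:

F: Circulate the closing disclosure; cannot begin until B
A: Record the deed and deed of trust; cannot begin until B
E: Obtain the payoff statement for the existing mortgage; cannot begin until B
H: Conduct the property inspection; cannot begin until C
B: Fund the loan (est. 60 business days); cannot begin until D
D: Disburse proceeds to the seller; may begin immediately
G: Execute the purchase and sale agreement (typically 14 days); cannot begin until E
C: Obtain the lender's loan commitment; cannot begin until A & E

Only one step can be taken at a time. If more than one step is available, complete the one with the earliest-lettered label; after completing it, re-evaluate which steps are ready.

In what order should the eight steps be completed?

D B A E C F G H

D has no prerequisites → D first.
Next only B has its prerequisites met → B.
A, E and F are all available; A has the earlier label → A.
Now E and F have their prerequisites met. E has the earlier label, so E next.
C and G now also ready, so the ready set is {C, F, G}; C has the earlier label → C.
H now also ready, so the ready set is {F, G, H}; F has the earlier label → F.
G and H are both available; G has the earlier label → G.
H needed C, now all done → H.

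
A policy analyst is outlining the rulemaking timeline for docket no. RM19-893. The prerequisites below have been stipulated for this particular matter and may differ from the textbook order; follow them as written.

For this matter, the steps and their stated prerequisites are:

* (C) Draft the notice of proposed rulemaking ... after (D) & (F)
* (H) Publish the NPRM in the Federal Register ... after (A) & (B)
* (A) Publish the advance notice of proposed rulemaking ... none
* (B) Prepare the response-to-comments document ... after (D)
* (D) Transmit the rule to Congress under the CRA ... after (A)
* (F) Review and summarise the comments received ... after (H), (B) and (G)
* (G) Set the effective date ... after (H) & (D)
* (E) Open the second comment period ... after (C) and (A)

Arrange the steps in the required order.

(A) has no prerequisites → (A) first.
(D) needed (A), now all done → (D).
(B) needed (D), now all done → (B).
Next only (H) has its prerequisites met → (H).
That leaves (G) as the only ready step → (G).
Next only (F) has its prerequisites met → (F).
(C) is the only step now ready → (C).
(E) is the only step now ready → (E).

(A) (D) (B) (H) (G) (F) (C) (E)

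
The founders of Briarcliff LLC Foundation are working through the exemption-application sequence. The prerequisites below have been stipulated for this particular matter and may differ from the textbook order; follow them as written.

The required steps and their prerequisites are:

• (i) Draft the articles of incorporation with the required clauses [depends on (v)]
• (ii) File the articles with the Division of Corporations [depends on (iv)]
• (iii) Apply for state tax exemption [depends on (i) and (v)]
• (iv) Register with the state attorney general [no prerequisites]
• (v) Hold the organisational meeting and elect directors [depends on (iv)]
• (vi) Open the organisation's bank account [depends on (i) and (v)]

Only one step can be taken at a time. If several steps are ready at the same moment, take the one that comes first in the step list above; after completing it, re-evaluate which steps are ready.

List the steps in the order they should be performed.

(iv) → (ii) → (v) → (i) → (iii) → (vi)

(iv) has no prerequisites → (iv) first.
Ready: (ii) and (v). (ii) is listed earlier → (ii).
That leaves (v) as the only ready step → (v).
Next only (i) has its prerequisites met → (i).
(iii) and (vi) are both available; (iii) is listed earlier → (iii).
(vi) needed (i) and (v), now all done → (vi).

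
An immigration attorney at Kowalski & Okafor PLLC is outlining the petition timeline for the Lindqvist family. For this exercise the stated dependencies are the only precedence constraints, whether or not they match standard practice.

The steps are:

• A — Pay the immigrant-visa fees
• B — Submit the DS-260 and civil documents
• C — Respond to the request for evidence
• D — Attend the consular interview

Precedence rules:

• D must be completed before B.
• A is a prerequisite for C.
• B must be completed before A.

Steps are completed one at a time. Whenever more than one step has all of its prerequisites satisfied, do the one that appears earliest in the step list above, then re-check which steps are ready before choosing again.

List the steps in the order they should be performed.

D → B → A → C

D is the only step with nothing outstanding, so it goes first.
Next only B has its prerequisites met → B.
That leaves A as the only ready step → A.
C needed A, now all done → C.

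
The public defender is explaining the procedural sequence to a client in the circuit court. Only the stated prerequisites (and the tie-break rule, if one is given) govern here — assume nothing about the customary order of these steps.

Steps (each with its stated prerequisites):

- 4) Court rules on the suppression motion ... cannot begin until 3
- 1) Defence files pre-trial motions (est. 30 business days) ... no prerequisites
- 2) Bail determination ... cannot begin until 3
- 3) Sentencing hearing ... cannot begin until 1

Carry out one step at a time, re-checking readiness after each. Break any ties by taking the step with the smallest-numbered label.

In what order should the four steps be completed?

1, 3, 2, 4

Only 1 has no prerequisites, so it is first.
3 needed 1, now all done → 3.
2 and 4 are both available; 2 has the earlier label → 2.
Next only 4 has its prerequisites met → 4.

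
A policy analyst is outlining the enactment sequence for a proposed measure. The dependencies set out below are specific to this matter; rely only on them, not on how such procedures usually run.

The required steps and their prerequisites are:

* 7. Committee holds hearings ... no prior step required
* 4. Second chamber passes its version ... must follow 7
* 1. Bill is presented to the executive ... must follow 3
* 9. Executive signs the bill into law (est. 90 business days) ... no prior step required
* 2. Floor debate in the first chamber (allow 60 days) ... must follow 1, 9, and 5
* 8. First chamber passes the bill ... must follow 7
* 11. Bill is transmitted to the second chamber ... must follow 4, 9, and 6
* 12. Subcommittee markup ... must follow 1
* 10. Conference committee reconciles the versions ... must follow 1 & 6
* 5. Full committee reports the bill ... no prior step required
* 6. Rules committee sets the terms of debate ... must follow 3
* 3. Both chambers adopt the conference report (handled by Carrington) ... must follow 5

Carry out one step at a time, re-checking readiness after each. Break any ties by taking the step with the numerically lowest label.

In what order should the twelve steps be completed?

5, 7 and 9 have no prerequisites; 5 has the earlier label, so 5 is first.
3, 7 and 9 are all available; 3 has the earlier label → 3.
Ready: 1, 6, 7 and 9. 1 has the earlier label → 1.
12 now also ready, so the ready set is {6, 7, 9, 12}; 6 has the earlier label → 6.
Now 7, 9, 10 and 12 have their prerequisites met. 7 has the earlier label, so 7 next.
Ready: 4, 8, 9, 10 and 12. 4 has the earlier label → 4.
Now 8, 9, 10 and 12 have their prerequisites met. 8 has the earlier label, so 8 next.
9, 10 and 12 are all available; 9 has the earlier label → 9.
2 and 11 now also ready, so the ready set is {2, 10, 11, 12}; 2 has the earlier label → 2.
10, 11 and 12 are all available; 10 has the earlier label → 10.
11 and 12 are both available; 11 has the earlier label → 11.
12 needed 1, now all done → 12.

5, 3, 1, 6, 7, 4, 8, 9, 2, 10, 11, 12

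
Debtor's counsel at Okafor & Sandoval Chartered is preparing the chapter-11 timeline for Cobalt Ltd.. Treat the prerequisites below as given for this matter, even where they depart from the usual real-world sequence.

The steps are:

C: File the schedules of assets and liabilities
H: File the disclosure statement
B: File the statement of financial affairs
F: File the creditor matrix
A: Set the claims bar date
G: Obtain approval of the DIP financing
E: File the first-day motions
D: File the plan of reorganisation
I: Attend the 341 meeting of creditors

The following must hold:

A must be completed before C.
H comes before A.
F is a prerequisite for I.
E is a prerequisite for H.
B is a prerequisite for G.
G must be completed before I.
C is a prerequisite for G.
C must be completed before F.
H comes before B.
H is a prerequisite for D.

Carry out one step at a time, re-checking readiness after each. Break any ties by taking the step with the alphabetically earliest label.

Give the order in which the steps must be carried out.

E, H, A, B, C, D, F, G, I

E has no prerequisites → E first.
H needed E, now all done → H.
A, B and D are all available; A has the earlier label → A.
Ready: B, C and D. B has the earlier label → B.
C and D are both available; C has the earlier label → C.
D, F and G are all available; D has the earlier label → D.
Now F and G have their prerequisites met. F has the earlier label, so F next.
G needed B and C, now all done → G.
I needed F and G, now all done → I.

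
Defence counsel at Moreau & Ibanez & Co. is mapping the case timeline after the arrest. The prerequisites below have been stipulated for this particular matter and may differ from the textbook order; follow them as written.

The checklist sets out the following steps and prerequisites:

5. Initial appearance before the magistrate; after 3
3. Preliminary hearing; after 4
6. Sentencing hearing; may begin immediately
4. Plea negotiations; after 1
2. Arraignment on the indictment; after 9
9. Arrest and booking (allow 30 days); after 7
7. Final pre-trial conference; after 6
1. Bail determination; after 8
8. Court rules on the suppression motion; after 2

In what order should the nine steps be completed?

6 7 9 2 8 1 4 3 5

6 is the only step with nothing outstanding, so it goes first.
7 needed 6, now all done → 7.
9 needed 7, now all done → 9.
2 is the only step now ready → 2.
8 needed 2, now all done → 8.
That leaves 1 as the only ready step → 1.
That leaves 4 as the only ready step → 4.
3 needed 4, now all done → 3.
That leaves 5 as the only ready step → 5.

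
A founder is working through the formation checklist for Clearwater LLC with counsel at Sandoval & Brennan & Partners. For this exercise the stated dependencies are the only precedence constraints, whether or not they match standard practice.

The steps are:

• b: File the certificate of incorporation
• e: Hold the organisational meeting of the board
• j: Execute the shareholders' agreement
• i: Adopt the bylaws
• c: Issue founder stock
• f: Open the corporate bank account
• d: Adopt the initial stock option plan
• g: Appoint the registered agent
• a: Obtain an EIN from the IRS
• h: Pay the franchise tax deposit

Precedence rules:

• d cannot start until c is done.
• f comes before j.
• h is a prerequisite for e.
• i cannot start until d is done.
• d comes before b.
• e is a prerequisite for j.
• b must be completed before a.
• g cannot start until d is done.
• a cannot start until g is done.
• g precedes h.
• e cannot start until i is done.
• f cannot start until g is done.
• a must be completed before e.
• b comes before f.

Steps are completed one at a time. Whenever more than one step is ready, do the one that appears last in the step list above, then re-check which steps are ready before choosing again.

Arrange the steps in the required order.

c d g h i b a f e j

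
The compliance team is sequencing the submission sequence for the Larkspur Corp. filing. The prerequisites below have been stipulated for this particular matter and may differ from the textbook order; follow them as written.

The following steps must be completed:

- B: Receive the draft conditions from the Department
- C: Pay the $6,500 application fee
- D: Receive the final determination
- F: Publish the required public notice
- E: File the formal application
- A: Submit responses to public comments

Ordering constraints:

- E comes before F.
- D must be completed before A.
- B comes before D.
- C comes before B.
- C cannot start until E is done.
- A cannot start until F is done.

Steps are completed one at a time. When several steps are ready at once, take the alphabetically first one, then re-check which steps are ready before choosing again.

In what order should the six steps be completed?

E has no prerequisites → E first.
Ready: C and F. C has the earlier label → C.
B now also ready, so the ready set is {B, F}; B has the earlier label → B.
Ready: D and F. D has the earlier label → D.
Next only F has its prerequisites met → F.
A needed D and F, now all done → A.

E C B D F A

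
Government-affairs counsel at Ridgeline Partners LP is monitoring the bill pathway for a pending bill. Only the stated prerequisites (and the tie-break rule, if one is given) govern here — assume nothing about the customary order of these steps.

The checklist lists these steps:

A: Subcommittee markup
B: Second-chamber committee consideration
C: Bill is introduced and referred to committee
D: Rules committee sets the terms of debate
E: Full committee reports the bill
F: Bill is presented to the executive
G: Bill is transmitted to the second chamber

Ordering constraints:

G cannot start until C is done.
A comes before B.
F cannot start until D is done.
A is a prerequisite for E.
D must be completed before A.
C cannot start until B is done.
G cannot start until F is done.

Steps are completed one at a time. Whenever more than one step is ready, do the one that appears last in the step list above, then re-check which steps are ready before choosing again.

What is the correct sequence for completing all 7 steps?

D, F, A, E, B, C, G

D has no prerequisites → D first.
F and A are both available; F is listed later → F.
That leaves A as the only ready step → A.
Now E and B have their prerequisites met. E is listed later, so E next.
B is the only step now ready → B.
C needed B, now all done → C.
G needed F and C, now all done → G.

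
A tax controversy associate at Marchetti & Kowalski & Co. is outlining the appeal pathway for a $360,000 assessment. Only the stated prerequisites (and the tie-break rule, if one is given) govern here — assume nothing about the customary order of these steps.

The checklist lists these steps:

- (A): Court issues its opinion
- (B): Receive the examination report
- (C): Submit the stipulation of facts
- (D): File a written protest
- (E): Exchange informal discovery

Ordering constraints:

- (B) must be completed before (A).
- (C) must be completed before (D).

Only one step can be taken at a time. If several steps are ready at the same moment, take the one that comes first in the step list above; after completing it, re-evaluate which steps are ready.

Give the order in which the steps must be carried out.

(B) → (A) → (C) → (D) → (E)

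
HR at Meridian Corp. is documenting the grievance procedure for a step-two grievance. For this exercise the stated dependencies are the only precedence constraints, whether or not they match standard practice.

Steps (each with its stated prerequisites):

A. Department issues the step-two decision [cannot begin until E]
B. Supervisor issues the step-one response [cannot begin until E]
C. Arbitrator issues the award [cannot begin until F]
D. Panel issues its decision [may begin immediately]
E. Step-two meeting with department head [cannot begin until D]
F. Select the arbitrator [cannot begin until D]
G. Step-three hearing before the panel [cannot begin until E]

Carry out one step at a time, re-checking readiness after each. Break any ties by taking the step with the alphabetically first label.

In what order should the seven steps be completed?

D has no prerequisites → D first.
Now E and F have their prerequisites met. E has the earlier label, so E next.
A, B and G now also ready, so the ready set is {A, B, F, G}; A has the earlier label → A.
B, F and G are all available; B has the earlier label → B.
Now F and G have their prerequisites met. F has the earlier label, so F next.
C and G are both available; C has the earlier label → C.
G needed E, now all done → G.

D, E, A, B, F, C, G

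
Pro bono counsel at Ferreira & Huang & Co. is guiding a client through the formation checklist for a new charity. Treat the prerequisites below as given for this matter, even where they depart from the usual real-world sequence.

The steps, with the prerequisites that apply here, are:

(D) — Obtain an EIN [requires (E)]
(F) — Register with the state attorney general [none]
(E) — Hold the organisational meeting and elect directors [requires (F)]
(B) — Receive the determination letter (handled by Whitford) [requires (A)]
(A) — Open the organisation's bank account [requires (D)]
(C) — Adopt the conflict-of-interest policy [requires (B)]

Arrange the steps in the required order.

(F) → (E) → (D) → (A) → (B) → (C)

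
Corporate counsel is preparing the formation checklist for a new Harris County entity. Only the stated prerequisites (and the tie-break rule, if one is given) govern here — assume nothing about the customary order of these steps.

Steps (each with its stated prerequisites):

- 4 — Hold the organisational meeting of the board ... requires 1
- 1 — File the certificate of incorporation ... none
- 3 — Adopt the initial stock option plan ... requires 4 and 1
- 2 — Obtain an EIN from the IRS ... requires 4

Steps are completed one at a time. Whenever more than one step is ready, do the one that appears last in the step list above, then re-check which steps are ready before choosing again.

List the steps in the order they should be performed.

1 is the only step with nothing outstanding, so it goes first.
4 needed 1, now all done → 4.
Ready: 2 and 3. 2 is listed later → 2.
3 needed 1 and 4, now all done → 3.

1 → 4 → 2 → 3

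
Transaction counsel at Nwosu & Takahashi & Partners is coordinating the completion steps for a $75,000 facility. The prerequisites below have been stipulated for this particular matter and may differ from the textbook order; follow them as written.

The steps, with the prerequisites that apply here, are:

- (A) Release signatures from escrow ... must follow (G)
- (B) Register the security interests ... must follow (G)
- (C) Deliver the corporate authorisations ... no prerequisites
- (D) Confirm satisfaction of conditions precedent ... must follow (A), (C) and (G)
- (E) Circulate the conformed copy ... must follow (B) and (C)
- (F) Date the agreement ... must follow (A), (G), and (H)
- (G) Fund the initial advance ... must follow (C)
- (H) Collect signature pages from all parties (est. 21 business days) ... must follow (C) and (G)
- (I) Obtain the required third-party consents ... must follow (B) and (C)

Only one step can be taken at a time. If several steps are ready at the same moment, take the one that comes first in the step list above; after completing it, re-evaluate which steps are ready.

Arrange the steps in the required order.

(C) (G) (A) (B) (D) (E) (H) (F) (I)

(C) is the only step with nothing outstanding, so it goes first.
(G) is the only step now ready → (G).
(A), (B) and (H) are all available; (A) is listed earlier → (A).
(D) now also ready, so the ready set is {(B), (D), (H)}; (B) is listed earlier → (B).
Ready: (D), (E), (H) and (I). (D) is listed earlier → (D).
Now (E), (H) and (I) have their prerequisites met. (E) is listed earlier, so (E) next.
Ready: (H) and (I). (H) is listed earlier → (H).
Ready: (F) and (I). (F) is listed earlier → (F).
Next only (I) has its prerequisites met → (I).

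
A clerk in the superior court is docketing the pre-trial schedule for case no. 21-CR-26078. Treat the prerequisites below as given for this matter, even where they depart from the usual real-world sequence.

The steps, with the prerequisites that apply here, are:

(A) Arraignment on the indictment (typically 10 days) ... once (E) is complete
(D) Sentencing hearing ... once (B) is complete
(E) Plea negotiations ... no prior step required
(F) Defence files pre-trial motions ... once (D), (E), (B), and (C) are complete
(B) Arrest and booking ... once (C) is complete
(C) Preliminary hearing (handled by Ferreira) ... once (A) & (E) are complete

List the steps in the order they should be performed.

(E) (A) (C) (B) (D) (F)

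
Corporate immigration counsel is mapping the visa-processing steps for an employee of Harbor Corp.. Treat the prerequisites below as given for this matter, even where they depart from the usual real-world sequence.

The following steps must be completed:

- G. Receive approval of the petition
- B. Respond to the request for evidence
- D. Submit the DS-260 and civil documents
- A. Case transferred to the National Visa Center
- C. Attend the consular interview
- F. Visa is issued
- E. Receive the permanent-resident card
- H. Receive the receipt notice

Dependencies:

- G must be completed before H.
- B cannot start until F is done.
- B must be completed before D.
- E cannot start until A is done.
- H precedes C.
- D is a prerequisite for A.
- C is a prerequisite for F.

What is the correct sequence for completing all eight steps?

G → H → C → F → B → D → A → E

Only G has no prerequisites, so it is first.
H needed G, now all done → H.
C is the only step now ready → C.
Next only F has its prerequisites met → F.
B needed F, now all done → B.
D needed B, now all done → D.
A needed D, now all done → A.
E needed A, now all done → E.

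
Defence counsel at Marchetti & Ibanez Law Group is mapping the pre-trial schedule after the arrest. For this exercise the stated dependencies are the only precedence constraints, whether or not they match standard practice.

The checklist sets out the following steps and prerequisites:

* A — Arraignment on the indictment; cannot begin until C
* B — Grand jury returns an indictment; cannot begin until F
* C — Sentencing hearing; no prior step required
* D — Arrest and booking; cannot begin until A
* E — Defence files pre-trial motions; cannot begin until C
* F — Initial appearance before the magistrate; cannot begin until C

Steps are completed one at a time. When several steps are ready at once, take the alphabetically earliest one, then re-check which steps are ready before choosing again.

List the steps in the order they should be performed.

Only C has no prerequisites, so it is first.
A, E and F are all available; A has the earlier label → A.
Ready: D, E and F. D has the earlier label → D.
Ready: E and F. E has the earlier label → E.
F needed C, now all done → F.
Next only B has its prerequisites met → B.

C → A → D → E → F → B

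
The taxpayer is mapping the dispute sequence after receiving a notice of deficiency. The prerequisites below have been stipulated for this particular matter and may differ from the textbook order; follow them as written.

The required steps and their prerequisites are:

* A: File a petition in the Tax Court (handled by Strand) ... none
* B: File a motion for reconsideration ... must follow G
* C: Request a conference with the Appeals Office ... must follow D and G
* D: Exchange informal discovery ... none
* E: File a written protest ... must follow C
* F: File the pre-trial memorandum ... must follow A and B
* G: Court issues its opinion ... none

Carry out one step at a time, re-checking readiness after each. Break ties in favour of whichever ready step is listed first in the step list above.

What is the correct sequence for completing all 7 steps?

A → D → G → B → C → E → F

A, D and G have no prerequisites; A is listed earlier, so A is first.
D and G are both available; D is listed earlier → D.
That leaves G as the only ready step → G.
Now B and C have their prerequisites met. B is listed earlier, so B next.
F now also ready, so the ready set is {C, F}; C is listed earlier → C.
E now also ready, so the ready set is {E, F}; E is listed earlier → E.
F is the only step now ready → F.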